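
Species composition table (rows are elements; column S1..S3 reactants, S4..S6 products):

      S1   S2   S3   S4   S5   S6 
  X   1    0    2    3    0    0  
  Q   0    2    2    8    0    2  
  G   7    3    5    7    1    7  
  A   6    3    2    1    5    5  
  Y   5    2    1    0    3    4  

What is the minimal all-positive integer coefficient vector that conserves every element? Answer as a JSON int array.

Coefficients: [1, 6, 1, 1, 2, 3]

X: 1·1+6·0+1·2 = 3 | 1·3+2·0+3·0 = 3
Q: 1·0+6·2+1·2 = 14 | 1·8+2·0+3·2 = 14
G: 1·7+6·3+1·5 = 30 | 1·7+2·1+3·7 = 30
A: 1·6+6·3+1·2 = 26 | 1·1+2·5+3·5 = 26
Y: 1·5+6·2+1·1 = 18 | 1·0+2·3+3·4 = 18
gcd(1,6,1,1,2,3) = 1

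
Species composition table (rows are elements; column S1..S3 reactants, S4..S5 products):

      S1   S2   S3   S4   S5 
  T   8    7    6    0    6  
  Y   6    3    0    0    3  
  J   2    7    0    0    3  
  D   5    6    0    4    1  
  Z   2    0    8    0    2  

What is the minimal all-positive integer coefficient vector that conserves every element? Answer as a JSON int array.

Coefficients: [2, 2, 1, 4, 6]

T: 2·8+2·7+1·6 = 36 | 4·0+6·6 = 36
Y: 2·6+2·3+1·0 = 18 | 4·0+6·3 = 18
J: 2·2+2·7+1·0 = 18 | 4·0+6·3 = 18
D: 2·5+2·6+1·0 = 22 | 4·4+6·1 = 22
Z: 2·2+2·0+1·8 = 12 | 4·0+6·2 = 12
gcd(2,2,1,4,6) = 1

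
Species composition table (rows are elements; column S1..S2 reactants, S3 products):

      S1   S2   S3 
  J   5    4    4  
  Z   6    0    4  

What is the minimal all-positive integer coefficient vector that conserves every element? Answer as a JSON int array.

Coefficients: [4, 1, 6]

J: 4·5+1·4 = 24 | 6·4 = 24
Z: 4·6+1·0 = 24 | 6·4 = 24
gcd(4,1,6) = 1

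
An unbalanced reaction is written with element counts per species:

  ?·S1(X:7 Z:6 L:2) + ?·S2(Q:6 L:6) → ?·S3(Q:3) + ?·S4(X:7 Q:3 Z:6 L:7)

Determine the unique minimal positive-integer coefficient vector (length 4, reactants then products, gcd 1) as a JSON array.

X: 6·7+5·0 = 42 | 4·0+6·7 = 42
Q: 6·0+5·6 = 30 | 4·3+6·3 = 30
Z: 6·6+5·0 = 36 | 4·0+6·6 = 36
L: 6·2+5·6 = 42 | 4·0+6·7 = 42
gcd(6,5,4,6) = 1

Coefficients: [6, 5, 4, 6]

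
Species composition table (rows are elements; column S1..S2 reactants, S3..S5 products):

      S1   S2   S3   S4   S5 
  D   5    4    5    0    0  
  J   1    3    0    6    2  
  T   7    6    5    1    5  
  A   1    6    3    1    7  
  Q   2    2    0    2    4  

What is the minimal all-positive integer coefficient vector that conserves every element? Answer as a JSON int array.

D: 1·5+5·4 = 25 | 5·5+2·0+2·0 = 25
J: 1·1+5·3 = 16 | 5·0+2·6+2·2 = 16
T: 1·7+5·6 = 37 | 5·5+2·1+2·5 = 37
A: 1·1+5·6 = 31 | 5·3+2·1+2·7 = 31
Q: 1·2+5·2 = 12 | 5·0+2·2+2·4 = 12
gcd(1,5,5,2,2) = 1

Coefficients: [1, 5, 5, 2, 2]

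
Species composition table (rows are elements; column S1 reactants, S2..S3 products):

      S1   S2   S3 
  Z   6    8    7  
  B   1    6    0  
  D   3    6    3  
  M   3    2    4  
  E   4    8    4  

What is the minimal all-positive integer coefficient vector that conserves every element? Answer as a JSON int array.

Coefficients: [6, 1, 4]

Z: 6·6 = 36 | 1·8+4·7 = 36
B: 6·1 = 6 | 1·6+4·0 = 6
D: 6·3 = 18 | 1·6+4·3 = 18
M: 6·3 = 18 | 1·2+4·4 = 18
E: 6·4 = 24 | 1·8+4·4 = 24
gcd(6,1,4) = 1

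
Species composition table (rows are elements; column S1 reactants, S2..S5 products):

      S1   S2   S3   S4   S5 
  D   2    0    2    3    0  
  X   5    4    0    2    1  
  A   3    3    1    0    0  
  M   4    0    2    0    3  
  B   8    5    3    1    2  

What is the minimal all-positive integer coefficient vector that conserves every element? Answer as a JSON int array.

Coefficients: [6, 5, 3, 2, 6]

D: 6·2 = 12 | 5·0+3·2+2·3+6·0 = 12
X: 6·5 = 30 | 5·4+3·0+2·2+6·1 = 30
A: 6·3 = 18 | 5·3+3·1+2·0+6·0 = 18
M: 6·4 = 24 | 5·0+3·2+2·0+6·3 = 24
B: 6·8 = 48 | 5·5+3·3+2·1+6·2 = 48
gcd(6,5,3,2,6) = 1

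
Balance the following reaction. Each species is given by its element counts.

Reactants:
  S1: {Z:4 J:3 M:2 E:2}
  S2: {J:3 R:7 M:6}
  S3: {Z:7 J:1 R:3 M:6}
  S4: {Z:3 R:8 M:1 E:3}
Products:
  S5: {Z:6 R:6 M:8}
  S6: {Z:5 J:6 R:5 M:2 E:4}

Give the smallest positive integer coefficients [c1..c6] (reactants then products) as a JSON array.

Coefficients: [3, 2, 3, 2, 4, 3]

Z: 3·4+2·0+3·7+2·3 = 39 | 4·6+3·5 = 39
J: 3·3+2·3+3·1+2·0 = 18 | 4·0+3·6 = 18
R: 3·0+2·7+3·3+2·8 = 39 | 4·6+3·5 = 39
M: 3·2+2·6+3·6+2·1 = 38 | 4·8+3·2 = 38
E: 3·2+2·0+3·0+2·3 = 12 | 4·0+3·4 = 12
gcd(3,2,3,2,4,3) = 1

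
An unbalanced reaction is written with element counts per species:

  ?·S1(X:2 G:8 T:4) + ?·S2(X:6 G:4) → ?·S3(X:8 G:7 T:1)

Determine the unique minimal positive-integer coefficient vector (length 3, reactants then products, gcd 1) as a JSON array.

Coefficients: [1, 5, 4]

X: 1·2+5·6 = 32 | 4·8 = 32
G: 1·8+5·4 = 28 | 4·7 = 28
T: 1·4+5·0 = 4 | 4·1 = 4
gcd(1,5,4) = 1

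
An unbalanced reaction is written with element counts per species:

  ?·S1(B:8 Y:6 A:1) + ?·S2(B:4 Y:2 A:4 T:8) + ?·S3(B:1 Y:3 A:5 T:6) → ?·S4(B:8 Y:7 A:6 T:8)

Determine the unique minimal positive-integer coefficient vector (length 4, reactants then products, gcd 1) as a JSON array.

B: 4·8+3·4+4·1 = 48 | 6·8 = 48
Y: 4·6+3·2+4·3 = 42 | 6·7 = 42
A: 4·1+3·4+4·5 = 36 | 6·6 = 36
T: 4·0+3·8+4·6 = 48 | 6·8 = 48
gcd(4,3,4,6) = 1

Coefficients: [4, 3, 4, 6]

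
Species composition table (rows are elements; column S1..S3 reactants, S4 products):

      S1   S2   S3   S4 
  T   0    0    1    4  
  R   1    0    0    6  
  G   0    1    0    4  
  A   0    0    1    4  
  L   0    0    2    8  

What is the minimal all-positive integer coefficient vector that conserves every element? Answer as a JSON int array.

T: 6·0+4·0+4·1 = 4 | 1·4 = 4
R: 6·1+4·0+4·0 = 6 | 1·6 = 6
G: 6·0+4·1+4·0 = 4 | 1·4 = 4
A: 6·0+4·0+4·1 = 4 | 1·4 = 4
L: 6·0+4·0+4·2 = 8 | 1·8 = 8
gcd(6,4,4,1) = 1

Coefficients: [6, 4, 4, 1]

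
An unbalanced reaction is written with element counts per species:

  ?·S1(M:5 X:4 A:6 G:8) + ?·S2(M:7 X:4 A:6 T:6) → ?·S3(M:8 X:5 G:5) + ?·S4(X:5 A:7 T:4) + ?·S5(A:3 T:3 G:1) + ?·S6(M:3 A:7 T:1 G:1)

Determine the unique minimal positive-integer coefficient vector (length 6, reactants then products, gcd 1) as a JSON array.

Coefficients: [5, 5, 6, 2, 6, 4]

M: 5·5+5·7 = 60 | 6·8+2·0+6·0+4·3 = 60
X: 5·4+5·4 = 40 | 6·5+2·5+6·0+4·0 = 40
A: 5·6+5·6 = 60 | 6·0+2·7+6·3+4·7 = 60
T: 5·0+5·6 = 30 | 6·0+2·4+6·3+4·1 = 30
G: 5·8+5·0 = 40 | 6·5+2·0+6·1+4·1 = 40
gcd(5,5,6,2,6,4) = 1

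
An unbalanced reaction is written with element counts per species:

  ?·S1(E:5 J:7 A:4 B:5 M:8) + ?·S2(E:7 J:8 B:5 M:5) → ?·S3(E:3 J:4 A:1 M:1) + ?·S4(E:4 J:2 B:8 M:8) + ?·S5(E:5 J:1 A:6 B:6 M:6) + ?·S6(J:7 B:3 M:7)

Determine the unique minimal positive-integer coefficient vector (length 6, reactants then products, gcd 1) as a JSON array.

E: 6·5+1·7 = 37 | 6·3+1·4+3·5+3·0 = 37
J: 6·7+1·8 = 50 | 6·4+1·2+3·1+3·7 = 50
A: 6·4+1·0 = 24 | 6·1+1·0+3·6+3·0 = 24
B: 6·5+1·5 = 35 | 6·0+1·8+3·6+3·3 = 35
M: 6·8+1·5 = 53 | 6·1+1·8+3·6+3·7 = 53
gcd(6,1,6,1,3,3) = 1

Coefficients: [6, 1, 6, 1, 3, 3]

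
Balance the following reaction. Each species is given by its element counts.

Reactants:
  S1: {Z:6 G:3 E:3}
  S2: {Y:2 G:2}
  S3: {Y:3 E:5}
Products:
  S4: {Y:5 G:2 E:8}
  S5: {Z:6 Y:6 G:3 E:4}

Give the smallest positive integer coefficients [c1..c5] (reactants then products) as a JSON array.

Coefficients: [1, 3, 5, 3, 1]

Z: 1·6+3·0+5·0 = 6 | 3·0+1·6 = 6
Y: 1·0+3·2+5·3 = 21 | 3·5+1·6 = 21
G: 1·3+3·2+5·0 = 9 | 3·2+1·3 = 9
E: 1·3+3·0+5·5 = 28 | 3·8+1·4 = 28
gcd(1,3,5,3,1) = 1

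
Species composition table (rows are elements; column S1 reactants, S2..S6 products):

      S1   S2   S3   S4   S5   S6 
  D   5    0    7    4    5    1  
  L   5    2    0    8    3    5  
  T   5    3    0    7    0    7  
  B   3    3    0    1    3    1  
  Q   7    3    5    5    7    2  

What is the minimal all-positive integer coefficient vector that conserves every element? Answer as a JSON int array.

Coefficients: [6, 3, 2, 1, 2, 2]

D: 6·5 = 30 | 3·0+2·7+1·4+2·5+2·1 = 30
L: 6·5 = 30 | 3·2+2·0+1·8+2·3+2·5 = 30
T: 6·5 = 30 | 3·3+2·0+1·7+2·0+2·7 = 30
B: 6·3 = 18 | 3·3+2·0+1·1+2·3+2·1 = 18
Q: 6·7 = 42 | 3·3+2·5+1·5+2·7+2·2 = 42
gcd(6,3,2,1,2,2) = 1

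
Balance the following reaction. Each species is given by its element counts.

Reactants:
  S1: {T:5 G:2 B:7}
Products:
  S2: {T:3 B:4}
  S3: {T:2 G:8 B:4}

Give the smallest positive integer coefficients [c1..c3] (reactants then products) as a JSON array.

Coefficients: [4, 6, 1]

T: 4·5 = 20 | 6·3+1·2 = 20
G: 4·2 = 8 | 6·0+1·8 = 8
B: 4·7 = 28 | 6·4+1·4 = 28
gcd(4,6,1) = 1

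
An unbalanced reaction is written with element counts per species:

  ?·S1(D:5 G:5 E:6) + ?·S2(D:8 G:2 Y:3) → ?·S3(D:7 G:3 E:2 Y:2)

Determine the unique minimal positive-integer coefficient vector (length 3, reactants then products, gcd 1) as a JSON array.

Coefficients: [1, 2, 3]

D: 1·5+2·8 = 21 | 3·7 = 21
G: 1·5+2·2 = 9 | 3·3 = 9
E: 1·6+2·0 = 6 | 3·2 = 6
Y: 1·0+2·3 = 6 | 3·2 = 6
gcd(1,2,3) = 1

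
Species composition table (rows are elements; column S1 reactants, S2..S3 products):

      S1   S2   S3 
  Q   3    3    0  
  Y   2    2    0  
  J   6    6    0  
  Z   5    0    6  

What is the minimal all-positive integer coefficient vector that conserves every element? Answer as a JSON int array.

Coefficients: [6, 6, 5]

Q: 6·3 = 18 | 6·3+5·0 = 18
Y: 6·2 = 12 | 6·2+5·0 = 12
J: 6·6 = 36 | 6·6+5·0 = 36
Z: 6·5 = 30 | 6·0+5·6 = 30
gcd(6,6,5) = 1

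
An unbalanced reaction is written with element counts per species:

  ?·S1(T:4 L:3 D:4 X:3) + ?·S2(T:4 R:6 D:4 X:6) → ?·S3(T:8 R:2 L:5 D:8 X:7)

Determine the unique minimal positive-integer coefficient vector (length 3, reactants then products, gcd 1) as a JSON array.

Coefficients: [5, 1, 3]

T: 5·4+1·4 = 24 | 3·8 = 24
R: 5·0+1·6 = 6 | 3·2 = 6
L: 5·3+1·0 = 15 | 3·5 = 15
D: 5·4+1·4 = 24 | 3·8 = 24
X: 5·3+1·6 = 21 | 3·7 = 21
gcd(5,1,3) = 1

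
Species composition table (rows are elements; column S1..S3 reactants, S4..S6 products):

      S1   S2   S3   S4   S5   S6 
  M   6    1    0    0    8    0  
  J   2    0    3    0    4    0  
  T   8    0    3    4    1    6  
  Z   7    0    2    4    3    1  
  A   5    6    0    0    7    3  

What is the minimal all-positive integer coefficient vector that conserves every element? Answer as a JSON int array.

M: 5·6+2·1+2·0 = 32 | 6·0+4·8+3·0 = 32
J: 5·2+2·0+2·3 = 16 | 6·0+4·4+3·0 = 16
T: 5·8+2·0+2·3 = 46 | 6·4+4·1+3·6 = 46
Z: 5·7+2·0+2·2 = 39 | 6·4+4·3+3·1 = 39
A: 5·5+2·6+2·0 = 37 | 6·0+4·7+3·3 = 37
gcd(5,2,2,6,4,3) = 1

Coefficients: [5, 2, 2, 6, 4, 3]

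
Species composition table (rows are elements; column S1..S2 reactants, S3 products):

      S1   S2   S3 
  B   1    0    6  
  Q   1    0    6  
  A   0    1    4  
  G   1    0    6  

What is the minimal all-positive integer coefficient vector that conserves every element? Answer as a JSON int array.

B: 6·1+4·0 = 6 | 1·6 = 6
Q: 6·1+4·0 = 6 | 1·6 = 6
A: 6·0+4·1 = 4 | 1·4 = 4
G: 6·1+4·0 = 6 | 1·6 = 6
gcd(6,4,1) = 1

Coefficients: [6, 4, 1]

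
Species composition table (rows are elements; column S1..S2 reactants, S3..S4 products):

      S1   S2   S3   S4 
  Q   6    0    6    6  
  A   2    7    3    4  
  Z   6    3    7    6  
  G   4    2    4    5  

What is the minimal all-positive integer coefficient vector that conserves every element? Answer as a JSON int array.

Q: 5·6+1·0 = 30 | 3·6+2·6 = 30
A: 5·2+1·7 = 17 | 3·3+2·4 = 17
Z: 5·6+1·3 = 33 | 3·7+2·6 = 33
G: 5·4+1·2 = 22 | 3·4+2·5 = 22
gcd(5,1,3,2) = 1

Coefficients: [5, 1, 3, 2]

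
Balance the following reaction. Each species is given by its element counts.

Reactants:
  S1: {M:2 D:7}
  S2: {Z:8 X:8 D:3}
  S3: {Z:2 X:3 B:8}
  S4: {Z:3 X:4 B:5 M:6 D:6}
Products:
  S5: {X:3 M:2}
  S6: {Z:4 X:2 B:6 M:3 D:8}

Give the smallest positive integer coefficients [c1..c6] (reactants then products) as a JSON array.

Z: 3·0+1·8+2·2+4·3 = 24 | 6·0+6·4 = 24
X: 3·0+1·8+2·3+4·4 = 30 | 6·3+6·2 = 30
B: 3·0+1·0+2·8+4·5 = 36 | 6·0+6·6 = 36
M: 3·2+1·0+2·0+4·6 = 30 | 6·2+6·3 = 30
D: 3·7+1·3+2·0+4·6 = 48 | 6·0+6·8 = 48
gcd(3,1,2,4,6,6) = 1

Coefficients: [3, 1, 2, 4, 6, 6]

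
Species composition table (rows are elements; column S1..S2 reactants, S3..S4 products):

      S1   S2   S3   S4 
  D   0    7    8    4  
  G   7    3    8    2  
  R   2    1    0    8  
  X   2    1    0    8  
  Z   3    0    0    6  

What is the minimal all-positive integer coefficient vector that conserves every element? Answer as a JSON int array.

Coefficients: [2, 4, 3, 1]

D: 2·0+4·7 = 28 | 3·8+1·4 = 28
G: 2·7+4·3 = 26 | 3·8+1·2 = 26
R: 2·2+4·1 = 8 | 3·0+1·8 = 8
X: 2·2+4·1 = 8 | 3·0+1·8 = 8
Z: 2·3+4·0 = 6 | 3·0+1·6 = 6
gcd(2,4,3,1) = 1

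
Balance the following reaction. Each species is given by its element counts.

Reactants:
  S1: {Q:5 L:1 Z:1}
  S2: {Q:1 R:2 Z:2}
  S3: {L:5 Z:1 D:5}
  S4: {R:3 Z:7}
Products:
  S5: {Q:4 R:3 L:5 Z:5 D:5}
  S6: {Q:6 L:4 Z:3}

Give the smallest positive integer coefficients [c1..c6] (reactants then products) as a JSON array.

Coefficients: [4, 6, 5, 1, 5, 1]

Q: 4·5+6·1+5·0+1·0 = 26 | 5·4+1·6 = 26
R: 4·0+6·2+5·0+1·3 = 15 | 5·3+1·0 = 15
L: 4·1+6·0+5·5+1·0 = 29 | 5·5+1·4 = 29
Z: 4·1+6·2+5·1+1·7 = 28 | 5·5+1·3 = 28
D: 4·0+6·0+5·5+1·0 = 25 | 5·5+1·0 = 25
gcd(4,6,5,1,5,1) = 1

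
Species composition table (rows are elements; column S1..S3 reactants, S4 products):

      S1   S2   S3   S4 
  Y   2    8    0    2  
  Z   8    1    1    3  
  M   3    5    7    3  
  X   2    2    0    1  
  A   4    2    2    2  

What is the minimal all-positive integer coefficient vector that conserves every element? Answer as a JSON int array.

Coefficients: [2, 1, 1, 6]

Y: 2·2+1·8+1·0 = 12 | 6·2 = 12
Z: 2·8+1·1+1·1 = 18 | 6·3 = 18
M: 2·3+1·5+1·7 = 18 | 6·3 = 18
X: 2·2+1·2+1·0 = 6 | 6·1 = 6
A: 2·4+1·2+1·2 = 12 | 6·2 = 12
gcd(2,1,1,6) = 1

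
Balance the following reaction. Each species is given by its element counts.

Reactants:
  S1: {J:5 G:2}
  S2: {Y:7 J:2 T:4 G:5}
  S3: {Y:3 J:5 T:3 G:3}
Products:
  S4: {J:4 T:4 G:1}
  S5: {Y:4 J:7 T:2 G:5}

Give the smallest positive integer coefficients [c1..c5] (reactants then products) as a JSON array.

Coefficients: [5, 2, 2, 1, 5]

Y: 5·0+2·7+2·3 = 20 | 1·0+5·4 = 20
J: 5·5+2·2+2·5 = 39 | 1·4+5·7 = 39
T: 5·0+2·4+2·3 = 14 | 1·4+5·2 = 14
G: 5·2+2·5+2·3 = 26 | 1·1+5·5 = 26
gcd(5,2,2,1,5) = 1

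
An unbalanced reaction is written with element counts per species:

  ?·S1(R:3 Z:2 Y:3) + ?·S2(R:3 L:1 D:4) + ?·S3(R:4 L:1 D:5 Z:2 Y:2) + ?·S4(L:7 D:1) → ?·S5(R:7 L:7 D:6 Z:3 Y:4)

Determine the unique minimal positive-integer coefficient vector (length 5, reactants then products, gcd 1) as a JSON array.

Coefficients: [6, 4, 3, 5, 6]

R: 6·3+4·3+3·4+5·0 = 42 | 6·7 = 42
L: 6·0+4·1+3·1+5·7 = 42 | 6·7 = 42
D: 6·0+4·4+3·5+5·1 = 36 | 6·6 = 36
Z: 6·2+4·0+3·2+5·0 = 18 | 6·3 = 18
Y: 6·3+4·0+3·2+5·0 = 24 | 6·4 = 24
gcd(6,4,3,5,6) = 1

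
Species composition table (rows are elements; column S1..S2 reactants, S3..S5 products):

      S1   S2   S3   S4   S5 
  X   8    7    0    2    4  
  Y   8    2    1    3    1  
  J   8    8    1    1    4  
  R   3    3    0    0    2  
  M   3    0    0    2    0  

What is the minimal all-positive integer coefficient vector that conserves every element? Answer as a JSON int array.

X: 2·8+2·7 = 30 | 5·0+3·2+6·4 = 30
Y: 2·8+2·2 = 20 | 5·1+3·3+6·1 = 20
J: 2·8+2·8 = 32 | 5·1+3·1+6·4 = 32
R: 2·3+2·3 = 12 | 5·0+3·0+6·2 = 12
M: 2·3+2·0 = 6 | 5·0+3·2+6·0 = 6
gcd(2,2,5,3,6) = 1

Coefficients: [2, 2, 5, 3, 6]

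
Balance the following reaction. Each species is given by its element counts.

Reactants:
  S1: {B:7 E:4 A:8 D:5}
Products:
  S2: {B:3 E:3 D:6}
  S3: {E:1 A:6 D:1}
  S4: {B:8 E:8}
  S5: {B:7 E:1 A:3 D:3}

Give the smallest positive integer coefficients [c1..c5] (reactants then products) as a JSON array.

Coefficients: [6, 2, 6, 1, 4]

B: 6·7 = 42 | 2·3+6·0+1·8+4·7 = 42
E: 6·4 = 24 | 2·3+6·1+1·8+4·1 = 24
A: 6·8 = 48 | 2·0+6·6+1·0+4·3 = 48
D: 6·5 = 30 | 2·6+6·1+1·0+4·3 = 30
gcd(6,2,6,1,4) = 1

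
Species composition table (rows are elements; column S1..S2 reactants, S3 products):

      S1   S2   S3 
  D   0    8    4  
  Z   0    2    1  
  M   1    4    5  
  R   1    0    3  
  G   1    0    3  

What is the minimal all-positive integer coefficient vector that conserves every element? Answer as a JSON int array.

D: 6·0+1·8 = 8 | 2·4 = 8
Z: 6·0+1·2 = 2 | 2·1 = 2
M: 6·1+1·4 = 10 | 2·5 = 10
R: 6·1+1·0 = 6 | 2·3 = 6
G: 6·1+1·0 = 6 | 2·3 = 6
gcd(6,1,2) = 1

Coefficients: [6, 1, 2]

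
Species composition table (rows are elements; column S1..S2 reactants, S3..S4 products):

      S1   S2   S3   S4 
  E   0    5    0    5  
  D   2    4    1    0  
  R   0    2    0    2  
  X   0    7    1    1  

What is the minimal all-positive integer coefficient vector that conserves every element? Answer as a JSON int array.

Coefficients: [1, 1, 6, 1]

E: 1·0+1·5 = 5 | 6·0+1·5 = 5
D: 1·2+1·4 = 6 | 6·1+1·0 = 6
R: 1·0+1·2 = 2 | 6·0+1·2 = 2
X: 1·0+1·7 = 7 | 6·1+1·1 = 7
gcd(1,1,6,1) = 1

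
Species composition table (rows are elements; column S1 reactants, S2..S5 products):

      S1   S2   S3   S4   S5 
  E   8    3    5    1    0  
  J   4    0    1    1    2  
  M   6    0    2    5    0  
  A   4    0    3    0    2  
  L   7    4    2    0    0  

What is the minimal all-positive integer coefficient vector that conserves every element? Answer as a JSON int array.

E: 4·8 = 32 | 6·3+2·5+4·1+5·0 = 32
J: 4·4 = 16 | 6·0+2·1+4·1+5·2 = 16
M: 4·6 = 24 | 6·0+2·2+4·5+5·0 = 24
A: 4·4 = 16 | 6·0+2·3+4·0+5·2 = 16
L: 4·7 = 28 | 6·4+2·2+4·0+5·0 = 28
gcd(4,6,2,4,5) = 1

Coefficients: [4, 6, 2, 4, 5]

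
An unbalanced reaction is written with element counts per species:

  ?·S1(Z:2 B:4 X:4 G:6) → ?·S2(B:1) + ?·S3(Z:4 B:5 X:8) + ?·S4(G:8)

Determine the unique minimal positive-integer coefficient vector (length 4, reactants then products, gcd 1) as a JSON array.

Coefficients: [4, 6, 2, 3]

Z: 4·2 = 8 | 6·0+2·4+3·0 = 8
B: 4·4 = 16 | 6·1+2·5+3·0 = 16
X: 4·4 = 16 | 6·0+2·8+3·0 = 16
G: 4·6 = 24 | 6·0+2·0+3·8 = 24
gcd(4,6,2,3) = 1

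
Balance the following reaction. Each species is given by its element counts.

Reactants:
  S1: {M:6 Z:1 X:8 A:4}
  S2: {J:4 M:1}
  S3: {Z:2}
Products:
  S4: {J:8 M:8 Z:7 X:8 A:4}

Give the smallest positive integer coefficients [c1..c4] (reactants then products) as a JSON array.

Coefficients: [1, 2, 3, 1]

J: 1·0+2·4+3·0 = 8 | 1·8 = 8
M: 1·6+2·1+3·0 = 8 | 1·8 = 8
Z: 1·1+2·0+3·2 = 7 | 1·7 = 7
X: 1·8+2·0+3·0 = 8 | 1·8 = 8
A: 1·4+2·0+3·0 = 4 | 1·4 = 4
gcd(1,2,3,1) = 1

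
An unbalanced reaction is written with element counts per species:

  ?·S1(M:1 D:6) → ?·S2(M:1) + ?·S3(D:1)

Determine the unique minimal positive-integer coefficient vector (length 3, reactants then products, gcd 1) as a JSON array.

Coefficients: [1, 1, 6]

M: 1·1 = 1 | 1·1+6·0 = 1
D: 1·6 = 6 | 1·0+6·1 = 6
gcd(1,1,6) = 1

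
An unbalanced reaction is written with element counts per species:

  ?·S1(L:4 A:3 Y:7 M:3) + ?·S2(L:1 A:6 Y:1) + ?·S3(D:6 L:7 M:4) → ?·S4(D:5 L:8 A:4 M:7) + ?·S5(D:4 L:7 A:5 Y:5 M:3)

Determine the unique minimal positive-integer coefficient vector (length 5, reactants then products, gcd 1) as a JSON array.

Coefficients: [3, 4, 5, 2, 5]

D: 3·0+4·0+5·6 = 30 | 2·5+5·4 = 30
L: 3·4+4·1+5·7 = 51 | 2·8+5·7 = 51
A: 3·3+4·6+5·0 = 33 | 2·4+5·5 = 33
Y: 3·7+4·1+5·0 = 25 | 2·0+5·5 = 25
M: 3·3+4·0+5·4 = 29 | 2·7+5·3 = 29
gcd(3,4,5,2,5) = 1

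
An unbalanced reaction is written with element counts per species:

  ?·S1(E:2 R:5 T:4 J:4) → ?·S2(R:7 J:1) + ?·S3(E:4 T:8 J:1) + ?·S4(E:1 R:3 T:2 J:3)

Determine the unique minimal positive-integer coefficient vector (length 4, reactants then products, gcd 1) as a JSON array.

E: 5·2 = 10 | 1·0+1·4+6·1 = 10
R: 5·5 = 25 | 1·7+1·0+6·3 = 25
T: 5·4 = 20 | 1·0+1·8+6·2 = 20
J: 5·4 = 20 | 1·1+1·1+6·3 = 20
gcd(5,1,1,6) = 1

Coefficients: [5, 1, 1, 6]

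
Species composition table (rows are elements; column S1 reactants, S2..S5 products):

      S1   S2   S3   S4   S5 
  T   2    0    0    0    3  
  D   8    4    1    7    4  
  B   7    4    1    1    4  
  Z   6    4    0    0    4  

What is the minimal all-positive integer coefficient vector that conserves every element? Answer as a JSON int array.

Coefficients: [6, 5, 5, 1, 4]

T: 6·2 = 12 | 5·0+5·0+1·0+4·3 = 12
D: 6·8 = 48 | 5·4+5·1+1·7+4·4 = 48
B: 6·7 = 42 | 5·4+5·1+1·1+4·4 = 42
Z: 6·6 = 36 | 5·4+5·0+1·0+4·4 = 36
gcd(6,5,5,1,4) = 1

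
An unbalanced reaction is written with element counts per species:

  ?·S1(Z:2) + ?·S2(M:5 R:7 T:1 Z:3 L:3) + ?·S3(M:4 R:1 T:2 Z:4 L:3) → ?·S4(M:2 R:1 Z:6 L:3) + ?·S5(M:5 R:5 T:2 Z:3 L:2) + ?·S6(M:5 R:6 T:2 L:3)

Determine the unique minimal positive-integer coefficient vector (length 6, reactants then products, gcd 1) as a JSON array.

Coefficients: [5, 6, 5, 5, 6, 2]

M: 5·0+6·5+5·4 = 50 | 5·2+6·5+2·5 = 50
R: 5·0+6·7+5·1 = 47 | 5·1+6·5+2·6 = 47
T: 5·0+6·1+5·2 = 16 | 5·0+6·2+2·2 = 16
Z: 5·2+6·3+5·4 = 48 | 5·6+6·3+2·0 = 48
L: 5·0+6·3+5·3 = 33 | 5·3+6·2+2·3 = 33
gcd(5,6,5,5,6,2) = 1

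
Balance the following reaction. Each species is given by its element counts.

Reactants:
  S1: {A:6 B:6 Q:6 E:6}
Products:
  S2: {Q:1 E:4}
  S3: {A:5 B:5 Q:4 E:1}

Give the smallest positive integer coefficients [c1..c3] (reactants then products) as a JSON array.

A: 5·6 = 30 | 6·0+6·5 = 30
B: 5·6 = 30 | 6·0+6·5 = 30
Q: 5·6 = 30 | 6·1+6·4 = 30
E: 5·6 = 30 | 6·4+6·1 = 30
gcd(5,6,6) = 1

Coefficients: [5, 6, 6]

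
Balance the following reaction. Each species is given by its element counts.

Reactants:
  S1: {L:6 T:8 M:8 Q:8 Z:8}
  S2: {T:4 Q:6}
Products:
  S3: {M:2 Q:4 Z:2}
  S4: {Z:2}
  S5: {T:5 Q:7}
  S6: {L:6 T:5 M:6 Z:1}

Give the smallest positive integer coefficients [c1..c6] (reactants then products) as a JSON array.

L: 2·6+1·0 = 12 | 2·0+5·0+2·0+2·6 = 12
T: 2·8+1·4 = 20 | 2·0+5·0+2·5+2·5 = 20
M: 2·8+1·0 = 16 | 2·2+5·0+2·0+2·6 = 16
Q: 2·8+1·6 = 22 | 2·4+5·0+2·7+2·0 = 22
Z: 2·8+1·0 = 16 | 2·2+5·2+2·0+2·1 = 16
gcd(2,1,2,5,2,2) = 1

Coefficients: [2, 1, 2, 5, 2, 2]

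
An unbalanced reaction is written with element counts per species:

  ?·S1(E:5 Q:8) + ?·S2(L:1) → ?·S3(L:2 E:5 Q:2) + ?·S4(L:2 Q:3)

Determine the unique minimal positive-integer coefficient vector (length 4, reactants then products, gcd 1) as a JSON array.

L: 1·0+6·1 = 6 | 1·2+2·2 = 6
E: 1·5+6·0 = 5 | 1·5+2·0 = 5
Q: 1·8+6·0 = 8 | 1·2+2·3 = 8
gcd(1,6,1,2) = 1

Coefficients: [1, 6, 1, 2]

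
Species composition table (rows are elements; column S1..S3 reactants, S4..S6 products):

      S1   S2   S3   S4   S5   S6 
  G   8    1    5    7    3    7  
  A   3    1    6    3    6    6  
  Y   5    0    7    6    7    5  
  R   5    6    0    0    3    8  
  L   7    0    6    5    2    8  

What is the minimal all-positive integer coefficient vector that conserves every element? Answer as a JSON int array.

Coefficients: [1, 6, 6, 1, 3, 4]

G: 1·8+6·1+6·5 = 44 | 1·7+3·3+4·7 = 44
A: 1·3+6·1+6·6 = 45 | 1·3+3·6+4·6 = 45
Y: 1·5+6·0+6·7 = 47 | 1·6+3·7+4·5 = 47
R: 1·5+6·6+6·0 = 41 | 1·0+3·3+4·8 = 41
L: 1·7+6·0+6·6 = 43 | 1·5+3·2+4·8 = 43
gcd(1,6,6,1,3,4) = 1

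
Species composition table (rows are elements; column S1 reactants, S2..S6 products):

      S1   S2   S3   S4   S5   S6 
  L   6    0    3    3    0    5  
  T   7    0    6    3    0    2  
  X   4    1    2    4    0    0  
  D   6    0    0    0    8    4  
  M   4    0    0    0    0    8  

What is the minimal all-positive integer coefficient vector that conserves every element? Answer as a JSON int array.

L: 6·6 = 36 | 6·0+5·3+2·3+3·0+3·5 = 36
T: 6·7 = 42 | 6·0+5·6+2·3+3·0+3·2 = 42
X: 6·4 = 24 | 6·1+5·2+2·4+3·0+3·0 = 24
D: 6·6 = 36 | 6·0+5·0+2·0+3·8+3·4 = 36
M: 6·4 = 24 | 6·0+5·0+2·0+3·0+3·8 = 24
gcd(6,6,5,2,3,3) = 1

Coefficients: [6, 6, 5, 2, 3, 3]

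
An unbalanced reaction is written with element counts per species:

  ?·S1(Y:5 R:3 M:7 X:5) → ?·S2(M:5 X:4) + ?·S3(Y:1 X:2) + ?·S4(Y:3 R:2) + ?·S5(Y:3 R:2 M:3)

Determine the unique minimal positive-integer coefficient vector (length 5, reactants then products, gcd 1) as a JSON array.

Y: 6·5 = 30 | 6·0+3·1+5·3+4·3 = 30
R: 6·3 = 18 | 6·0+3·0+5·2+4·2 = 18
M: 6·7 = 42 | 6·5+3·0+5·0+4·3 = 42
X: 6·5 = 30 | 6·4+3·2+5·0+4·0 = 30
gcd(6,6,3,5,4) = 1

Coefficients: [6, 6, 3, 5, 4]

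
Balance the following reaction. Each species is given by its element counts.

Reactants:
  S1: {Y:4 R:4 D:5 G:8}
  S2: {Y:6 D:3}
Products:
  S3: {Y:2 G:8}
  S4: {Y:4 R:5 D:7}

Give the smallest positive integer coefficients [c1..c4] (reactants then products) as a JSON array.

Y: 5·4+1·6 = 26 | 5·2+4·4 = 26
R: 5·4+1·0 = 20 | 5·0+4·5 = 20
D: 5·5+1·3 = 28 | 5·0+4·7 = 28
G: 5·8+1·0 = 40 | 5·8+4·0 = 40
gcd(5,1,5,4) = 1

Coefficients: [5, 1, 5, 4]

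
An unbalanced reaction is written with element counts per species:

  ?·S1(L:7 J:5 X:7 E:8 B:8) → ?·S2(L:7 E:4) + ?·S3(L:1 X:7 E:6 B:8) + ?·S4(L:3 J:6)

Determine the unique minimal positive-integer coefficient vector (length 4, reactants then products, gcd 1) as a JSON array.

Coefficients: [6, 3, 6, 5]

L: 6·7 = 42 | 3·7+6·1+5·3 = 42
J: 6·5 = 30 | 3·0+6·0+5·6 = 30
X: 6·7 = 42 | 3·0+6·7+5·0 = 42
E: 6·8 = 48 | 3·4+6·6+5·0 = 48
B: 6·8 = 48 | 3·0+6·8+5·0 = 48
gcd(6,3,6,5) = 1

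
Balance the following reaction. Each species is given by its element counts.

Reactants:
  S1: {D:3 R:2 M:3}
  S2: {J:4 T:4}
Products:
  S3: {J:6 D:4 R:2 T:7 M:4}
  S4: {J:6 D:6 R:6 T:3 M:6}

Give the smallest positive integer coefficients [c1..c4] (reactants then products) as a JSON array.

J: 6·0+6·4 = 24 | 3·6+1·6 = 24
D: 6·3+6·0 = 18 | 3·4+1·6 = 18
R: 6·2+6·0 = 12 | 3·2+1·6 = 12
T: 6·0+6·4 = 24 | 3·7+1·3 = 24
M: 6·3+6·0 = 18 | 3·4+1·6 = 18
gcd(6,6,3,1) = 1

Coefficients: [6, 6, 3, 1]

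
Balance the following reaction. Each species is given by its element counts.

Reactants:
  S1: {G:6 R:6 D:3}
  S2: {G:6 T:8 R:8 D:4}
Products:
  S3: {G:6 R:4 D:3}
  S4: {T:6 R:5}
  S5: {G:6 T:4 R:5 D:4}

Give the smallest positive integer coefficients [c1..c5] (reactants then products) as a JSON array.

Coefficients: [1, 6, 1, 4, 6]

G: 1·6+6·6 = 42 | 1·6+4·0+6·6 = 42
T: 1·0+6·8 = 48 | 1·0+4·6+6·4 = 48
R: 1·6+6·8 = 54 | 1·4+4·5+6·5 = 54
D: 1·3+6·4 = 27 | 1·3+4·0+6·4 = 27
gcd(1,6,1,4,6) = 1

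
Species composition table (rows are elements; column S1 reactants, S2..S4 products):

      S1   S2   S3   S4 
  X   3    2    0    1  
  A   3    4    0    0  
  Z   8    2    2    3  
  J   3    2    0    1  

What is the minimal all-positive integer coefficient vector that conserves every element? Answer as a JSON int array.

X: 4·3 = 12 | 3·2+4·0+6·1 = 12
A: 4·3 = 12 | 3·4+4·0+6·0 = 12
Z: 4·8 = 32 | 3·2+4·2+6·3 = 32
J: 4·3 = 12 | 3·2+4·0+6·1 = 12
gcd(4,3,4,6) = 1

Coefficients: [4, 3, 4, 6]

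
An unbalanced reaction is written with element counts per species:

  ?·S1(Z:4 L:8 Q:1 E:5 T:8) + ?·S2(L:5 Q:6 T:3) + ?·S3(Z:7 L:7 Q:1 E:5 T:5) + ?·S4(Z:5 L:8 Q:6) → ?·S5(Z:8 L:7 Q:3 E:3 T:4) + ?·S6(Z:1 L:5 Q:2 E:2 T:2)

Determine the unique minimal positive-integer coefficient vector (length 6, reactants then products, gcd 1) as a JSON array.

Z: 1·4+1·0+5·7+3·5 = 54 | 6·8+6·1 = 54
L: 1·8+1·5+5·7+3·8 = 72 | 6·7+6·5 = 72
Q: 1·1+1·6+5·1+3·6 = 30 | 6·3+6·2 = 30
E: 1·5+1·0+5·5+3·0 = 30 | 6·3+6·2 = 30
T: 1·8+1·3+5·5+3·0 = 36 | 6·4+6·2 = 36
gcd(1,1,5,3,6,6) = 1

Coefficients: [1, 1, 5, 3, 6, 6]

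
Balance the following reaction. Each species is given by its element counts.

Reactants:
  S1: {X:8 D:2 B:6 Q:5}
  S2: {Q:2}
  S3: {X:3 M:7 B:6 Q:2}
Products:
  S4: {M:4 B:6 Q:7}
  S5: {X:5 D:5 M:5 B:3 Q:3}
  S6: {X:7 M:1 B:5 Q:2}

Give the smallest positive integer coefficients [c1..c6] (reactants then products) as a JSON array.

X: 5·8+3·0+4·3 = 52 | 3·0+2·5+6·7 = 52
D: 5·2+3·0+4·0 = 10 | 3·0+2·5+6·0 = 10
M: 5·0+3·0+4·7 = 28 | 3·4+2·5+6·1 = 28
B: 5·6+3·0+4·6 = 54 | 3·6+2·3+6·5 = 54
Q: 5·5+3·2+4·2 = 39 | 3·7+2·3+6·2 = 39
gcd(5,3,4,3,2,6) = 1

Coefficients: [5, 3, 4, 3, 2, 6]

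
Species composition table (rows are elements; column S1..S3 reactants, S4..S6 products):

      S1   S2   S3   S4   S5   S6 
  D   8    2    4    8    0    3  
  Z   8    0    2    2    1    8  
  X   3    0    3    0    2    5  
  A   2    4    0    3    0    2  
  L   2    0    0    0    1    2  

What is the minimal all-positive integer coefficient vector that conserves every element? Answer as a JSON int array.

D: 5·8+4·2+3·4 = 60 | 6·8+2·0+4·3 = 60
Z: 5·8+4·0+3·2 = 46 | 6·2+2·1+4·8 = 46
X: 5·3+4·0+3·3 = 24 | 6·0+2·2+4·5 = 24
A: 5·2+4·4+3·0 = 26 | 6·3+2·0+4·2 = 26
L: 5·2+4·0+3·0 = 10 | 6·0+2·1+4·2 = 10
gcd(5,4,3,6,2,4) = 1

Coefficients: [5, 4, 3, 6, 2, 4]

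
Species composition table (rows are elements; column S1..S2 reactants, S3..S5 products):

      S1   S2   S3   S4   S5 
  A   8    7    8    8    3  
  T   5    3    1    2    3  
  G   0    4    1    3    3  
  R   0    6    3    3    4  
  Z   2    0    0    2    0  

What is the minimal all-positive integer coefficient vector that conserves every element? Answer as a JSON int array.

A: 1·8+6·7 = 50 | 3·8+1·8+6·3 = 50
T: 1·5+6·3 = 23 | 3·1+1·2+6·3 = 23
G: 1·0+6·4 = 24 | 3·1+1·3+6·3 = 24
R: 1·0+6·6 = 36 | 3·3+1·3+6·4 = 36
Z: 1·2+6·0 = 2 | 3·0+1·2+6·0 = 2
gcd(1,6,3,1,6) = 1

Coefficients: [1, 6, 3, 1, 6]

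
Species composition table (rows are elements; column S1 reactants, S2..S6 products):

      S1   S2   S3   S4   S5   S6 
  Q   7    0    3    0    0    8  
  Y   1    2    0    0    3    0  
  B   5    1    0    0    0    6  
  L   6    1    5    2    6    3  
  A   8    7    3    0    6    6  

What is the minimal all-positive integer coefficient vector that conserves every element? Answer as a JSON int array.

Coefficients: [5, 1, 1, 3, 1, 4]

Q: 5·7 = 35 | 1·0+1·3+3·0+1·0+4·8 = 35
Y: 5·1 = 5 | 1·2+1·0+3·0+1·3+4·0 = 5
B: 5·5 = 25 | 1·1+1·0+3·0+1·0+4·6 = 25
L: 5·6 = 30 | 1·1+1·5+3·2+1·6+4·3 = 30
A: 5·8 = 40 | 1·7+1·3+3·0+1·6+4·6 = 40
gcd(5,1,1,3,1,4) = 1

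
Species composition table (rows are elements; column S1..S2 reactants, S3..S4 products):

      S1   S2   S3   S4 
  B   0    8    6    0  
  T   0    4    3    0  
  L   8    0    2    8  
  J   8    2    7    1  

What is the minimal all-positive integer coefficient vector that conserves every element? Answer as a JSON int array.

Coefficients: [3, 3, 4, 2]

B: 3·0+3·8 = 24 | 4·6+2·0 = 24
T: 3·0+3·4 = 12 | 4·3+2·0 = 12
L: 3·8+3·0 = 24 | 4·2+2·8 = 24
J: 3·8+3·2 = 30 | 4·7+2·1 = 30
gcd(3,3,4,2) = 1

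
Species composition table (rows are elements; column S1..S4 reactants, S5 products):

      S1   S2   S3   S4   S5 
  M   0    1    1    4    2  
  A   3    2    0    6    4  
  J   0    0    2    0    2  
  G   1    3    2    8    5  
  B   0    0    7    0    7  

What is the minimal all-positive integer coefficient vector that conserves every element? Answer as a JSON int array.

M: 4·0+1·1+5·1+1·4 = 10 | 5·2 = 10
A: 4·3+1·2+5·0+1·6 = 20 | 5·4 = 20
J: 4·0+1·0+5·2+1·0 = 10 | 5·2 = 10
G: 4·1+1·3+5·2+1·8 = 25 | 5·5 = 25
B: 4·0+1·0+5·7+1·0 = 35 | 5·7 = 35
gcd(4,1,5,1,5) = 1

Coefficients: [4, 1, 5, 1, 5]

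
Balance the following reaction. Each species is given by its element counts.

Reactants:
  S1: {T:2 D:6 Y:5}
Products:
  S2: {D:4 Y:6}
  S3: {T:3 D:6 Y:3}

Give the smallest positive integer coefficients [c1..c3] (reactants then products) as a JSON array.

T: 6·2 = 12 | 3·0+4·3 = 12
D: 6·6 = 36 | 3·4+4·6 = 36
Y: 6·5 = 30 | 3·6+4·3 = 30
gcd(6,3,4) = 1

Coefficients: [6, 3, 4]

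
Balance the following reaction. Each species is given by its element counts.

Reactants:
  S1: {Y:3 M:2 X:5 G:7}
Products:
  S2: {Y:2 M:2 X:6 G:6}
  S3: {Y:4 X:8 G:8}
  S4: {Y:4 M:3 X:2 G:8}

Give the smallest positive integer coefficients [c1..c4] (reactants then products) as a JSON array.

Coefficients: [6, 3, 1, 2]

Y: 6·3 = 18 | 3·2+1·4+2·4 = 18
M: 6·2 = 12 | 3·2+1·0+2·3 = 12
X: 6·5 = 30 | 3·6+1·8+2·2 = 30
G: 6·7 = 42 | 3·6+1·8+2·8 = 42
gcd(6,3,1,2) = 1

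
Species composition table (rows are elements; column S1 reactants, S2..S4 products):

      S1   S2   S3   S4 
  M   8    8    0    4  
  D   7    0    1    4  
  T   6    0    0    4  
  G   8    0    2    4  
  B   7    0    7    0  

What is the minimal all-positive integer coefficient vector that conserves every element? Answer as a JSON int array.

M: 4·8 = 32 | 1·8+4·0+6·4 = 32
D: 4·7 = 28 | 1·0+4·1+6·4 = 28
T: 4·6 = 24 | 1·0+4·0+6·4 = 24
G: 4·8 = 32 | 1·0+4·2+6·4 = 32
B: 4·7 = 28 | 1·0+4·7+6·0 = 28
gcd(4,1,4,6) = 1

Coefficients: [4, 1, 4, 6]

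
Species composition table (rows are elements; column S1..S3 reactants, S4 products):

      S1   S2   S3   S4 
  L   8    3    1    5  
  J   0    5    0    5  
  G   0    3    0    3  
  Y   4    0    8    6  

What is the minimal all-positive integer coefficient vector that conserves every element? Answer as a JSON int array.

Coefficients: [1, 6, 4, 6]

L: 1·8+6·3+4·1 = 30 | 6·5 = 30
J: 1·0+6·5+4·0 = 30 | 6·5 = 30
G: 1·0+6·3+4·0 = 18 | 6·3 = 18
Y: 1·4+6·0+4·8 = 36 | 6·6 = 36
gcd(1,6,4,6) = 1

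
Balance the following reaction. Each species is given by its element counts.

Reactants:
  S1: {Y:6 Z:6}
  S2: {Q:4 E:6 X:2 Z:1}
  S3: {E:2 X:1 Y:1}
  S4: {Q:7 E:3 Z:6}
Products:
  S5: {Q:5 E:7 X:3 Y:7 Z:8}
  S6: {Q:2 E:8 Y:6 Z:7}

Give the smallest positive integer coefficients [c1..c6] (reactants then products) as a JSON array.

Coefficients: [6, 5, 5, 1, 5, 1]

Q: 6·0+5·4+5·0+1·7 = 27 | 5·5+1·2 = 27
E: 6·0+5·6+5·2+1·3 = 43 | 5·7+1·8 = 43
X: 6·0+5·2+5·1+1·0 = 15 | 5·3+1·0 = 15
Y: 6·6+5·0+5·1+1·0 = 41 | 5·7+1·6 = 41
Z: 6·6+5·1+5·0+1·6 = 47 | 5·8+1·7 = 47
gcd(6,5,5,1,5,1) = 1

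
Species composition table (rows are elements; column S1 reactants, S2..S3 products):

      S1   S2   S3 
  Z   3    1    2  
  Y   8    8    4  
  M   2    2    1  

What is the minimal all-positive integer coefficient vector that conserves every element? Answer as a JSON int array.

Coefficients: [3, 1, 4]

Z: 3·3 = 9 | 1·1+4·2 = 9
Y: 3·8 = 24 | 1·8+4·4 = 24
M: 3·2 = 6 | 1·2+4·1 = 6
gcd(3,1,4) = 1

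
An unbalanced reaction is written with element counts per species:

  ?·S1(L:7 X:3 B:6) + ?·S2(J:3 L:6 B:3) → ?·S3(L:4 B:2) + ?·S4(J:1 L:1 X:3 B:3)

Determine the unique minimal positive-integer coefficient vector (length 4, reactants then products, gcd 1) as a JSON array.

J: 3·0+1·3 = 3 | 6·0+3·1 = 3
L: 3·7+1·6 = 27 | 6·4+3·1 = 27
X: 3·3+1·0 = 9 | 6·0+3·3 = 9
B: 3·6+1·3 = 21 | 6·2+3·3 = 21
gcd(3,1,6,3) = 1

Coefficients: [3, 1, 6, 3]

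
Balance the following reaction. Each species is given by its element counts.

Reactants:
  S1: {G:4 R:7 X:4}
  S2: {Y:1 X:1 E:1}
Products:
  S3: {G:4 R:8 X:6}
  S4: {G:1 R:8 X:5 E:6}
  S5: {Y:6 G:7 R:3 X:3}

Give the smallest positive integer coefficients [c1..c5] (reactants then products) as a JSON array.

Y: 5·0+6·1 = 6 | 3·0+1·0+1·6 = 6
G: 5·4+6·0 = 20 | 3·4+1·1+1·7 = 20
R: 5·7+6·0 = 35 | 3·8+1·8+1·3 = 35
X: 5·4+6·1 = 26 | 3·6+1·5+1·3 = 26
E: 5·0+6·1 = 6 | 3·0+1·6+1·0 = 6
gcd(5,6,3,1,1) = 1

Coefficients: [5, 6, 3, 1, 1]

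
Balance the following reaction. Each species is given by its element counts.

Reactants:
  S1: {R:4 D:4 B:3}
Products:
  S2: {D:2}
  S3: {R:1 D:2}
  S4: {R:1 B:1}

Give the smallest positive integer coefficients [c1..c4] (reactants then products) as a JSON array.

Coefficients: [1, 1, 1, 3]

R: 1·4 = 4 | 1·0+1·1+3·1 = 4
D: 1·4 = 4 | 1·2+1·2+3·0 = 4
B: 1·3 = 3 | 1·0+1·0+3·1 = 3
gcd(1,1,1,3) = 1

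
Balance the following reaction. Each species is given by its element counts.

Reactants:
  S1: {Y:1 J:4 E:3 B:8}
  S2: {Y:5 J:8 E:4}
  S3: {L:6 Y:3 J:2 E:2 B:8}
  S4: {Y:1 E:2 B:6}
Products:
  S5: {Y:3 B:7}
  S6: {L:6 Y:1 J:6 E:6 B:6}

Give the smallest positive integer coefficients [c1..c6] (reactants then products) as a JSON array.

Coefficients: [2, 1, 4, 3, 6, 4]

L: 2·0+1·0+4·6+3·0 = 24 | 6·0+4·6 = 24
Y: 2·1+1·5+4·3+3·1 = 22 | 6·3+4·1 = 22
J: 2·4+1·8+4·2+3·0 = 24 | 6·0+4·6 = 24
E: 2·3+1·4+4·2+3·2 = 24 | 6·0+4·6 = 24
B: 2·8+1·0+4·8+3·6 = 66 | 6·7+4·6 = 66
gcd(2,1,4,3,6,4) = 1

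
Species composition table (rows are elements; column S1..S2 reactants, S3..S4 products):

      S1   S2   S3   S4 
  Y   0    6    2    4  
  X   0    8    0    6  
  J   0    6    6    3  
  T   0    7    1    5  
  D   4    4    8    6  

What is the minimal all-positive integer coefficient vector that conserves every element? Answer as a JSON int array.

Coefficients: [5, 3, 1, 4]

Y: 5·0+3·6 = 18 | 1·2+4·4 = 18
X: 5·0+3·8 = 24 | 1·0+4·6 = 24
J: 5·0+3·6 = 18 | 1·6+4·3 = 18
T: 5·0+3·7 = 21 | 1·1+4·5 = 21
D: 5·4+3·4 = 32 | 1·8+4·6 = 32
gcd(5,3,1,4) = 1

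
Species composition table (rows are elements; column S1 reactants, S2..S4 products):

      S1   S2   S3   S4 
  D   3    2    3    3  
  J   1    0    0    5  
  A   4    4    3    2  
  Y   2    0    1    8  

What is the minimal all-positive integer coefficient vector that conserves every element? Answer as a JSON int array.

Coefficients: [5, 3, 2, 1]

D: 5·3 = 15 | 3·2+2·3+1·3 = 15
J: 5·1 = 5 | 3·0+2·0+1·5 = 5
A: 5·4 = 20 | 3·4+2·3+1·2 = 20
Y: 5·2 = 10 | 3·0+2·1+1·8 = 10
gcd(5,3,2,1) = 1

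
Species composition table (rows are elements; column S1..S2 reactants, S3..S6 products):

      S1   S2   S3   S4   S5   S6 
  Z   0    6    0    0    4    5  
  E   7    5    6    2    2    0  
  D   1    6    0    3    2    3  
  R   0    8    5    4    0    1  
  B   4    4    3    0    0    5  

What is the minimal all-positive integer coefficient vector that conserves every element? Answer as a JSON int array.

Coefficients: [1, 3, 2, 3, 2, 2]

Z: 1·0+3·6 = 18 | 2·0+3·0+2·4+2·5 = 18
E: 1·7+3·5 = 22 | 2·6+3·2+2·2+2·0 = 22
D: 1·1+3·6 = 19 | 2·0+3·3+2·2+2·3 = 19
R: 1·0+3·8 = 24 | 2·5+3·4+2·0+2·1 = 24
B: 1·4+3·4 = 16 | 2·3+3·0+2·0+2·5 = 16
gcd(1,3,2,3,2,2) = 1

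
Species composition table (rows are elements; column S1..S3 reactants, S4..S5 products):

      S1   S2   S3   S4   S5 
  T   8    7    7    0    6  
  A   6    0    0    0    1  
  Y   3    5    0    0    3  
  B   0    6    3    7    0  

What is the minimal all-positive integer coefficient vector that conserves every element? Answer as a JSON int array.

T: 1·8+3·7+1·7 = 36 | 3·0+6·6 = 36
A: 1·6+3·0+1·0 = 6 | 3·0+6·1 = 6
Y: 1·3+3·5+1·0 = 18 | 3·0+6·3 = 18
B: 1·0+3·6+1·3 = 21 | 3·7+6·0 = 21
gcd(1,3,1,3,6) = 1

Coefficients: [1, 3, 1, 3, 6]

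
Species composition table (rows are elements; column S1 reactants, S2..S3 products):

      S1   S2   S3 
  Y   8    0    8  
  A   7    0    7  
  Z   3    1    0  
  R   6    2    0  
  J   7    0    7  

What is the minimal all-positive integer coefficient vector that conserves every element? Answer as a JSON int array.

Coefficients: [1, 3, 1]

Y: 1·8 = 8 | 3·0+1·8 = 8
A: 1·7 = 7 | 3·0+1·7 = 7
Z: 1·3 = 3 | 3·1+1·0 = 3
R: 1·6 = 6 | 3·2+1·0 = 6
J: 1·7 = 7 | 3·0+1·7 = 7
gcd(1,3,1) = 1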